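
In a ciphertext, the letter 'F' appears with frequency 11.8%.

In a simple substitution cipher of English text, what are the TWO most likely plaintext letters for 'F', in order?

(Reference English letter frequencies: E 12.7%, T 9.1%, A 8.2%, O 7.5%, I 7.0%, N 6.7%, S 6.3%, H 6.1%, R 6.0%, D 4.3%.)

Step 1: Observed frequency of 'F' is 11.8%.
Step 2: Compute distances to each reference frequency and sort:
  E (12.7%): difference = 0.9% <-- BEST
  T (9.1%): difference = 2.7% <-- RUNNER-UP
  A (8.2%): difference = 3.6%
  O (7.5%): difference = 4.3%
  I (7.0%): difference = 4.8%
Step 3: Most likely is 'E' (12.7%, diff 0.9%); second most likely is 'T' (9.1%, diff 2.7%).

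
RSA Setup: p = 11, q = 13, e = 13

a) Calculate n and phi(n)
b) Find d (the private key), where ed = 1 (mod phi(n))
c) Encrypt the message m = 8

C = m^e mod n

Step 1: n = 11 * 13 = 143.
Step 2: phi(n) = (11-1)(13-1) = 10 * 12 = 120.
Step 3: Find d = 13^(-1) mod 120 = 37.
  Verify: 13 * 37 = 481 = 1 (mod 120).
Step 4: C = 8^13 mod 143 = 138.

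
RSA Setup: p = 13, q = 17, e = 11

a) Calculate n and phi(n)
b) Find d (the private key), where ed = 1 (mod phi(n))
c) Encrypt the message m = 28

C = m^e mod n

Step 1: n = 13 * 17 = 221.
Step 2: phi(n) = (13-1)(17-1) = 12 * 16 = 192.
Step 3: Find d = 11^(-1) mod 192 = 35.
  Verify: 11 * 35 = 385 = 1 (mod 192).
Step 4: C = 28^11 mod 221 = 46.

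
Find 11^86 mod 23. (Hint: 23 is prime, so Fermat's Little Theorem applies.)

Step 1: Since 23 is prime, by Fermat's Little Theorem: 11^22 = 1 (mod 23).
Step 2: Reduce exponent: 86 mod 22 = 20.
Step 3: So 11^86 = 11^20 (mod 23).
Step 4: 11^20 mod 23 = 4.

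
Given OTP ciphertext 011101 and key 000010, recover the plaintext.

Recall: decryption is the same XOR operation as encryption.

Step 1: XOR ciphertext with key:
  Ciphertext: 011101
  Key:        000010
  XOR:        011111
Step 2: Plaintext = 011111 = 31 in decimal.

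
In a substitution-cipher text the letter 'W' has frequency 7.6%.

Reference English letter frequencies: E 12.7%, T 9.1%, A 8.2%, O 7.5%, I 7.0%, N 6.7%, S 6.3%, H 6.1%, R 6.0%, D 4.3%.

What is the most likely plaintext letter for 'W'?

Step 1: The observed frequency is 7.6%.
Step 2: Compare with English frequencies:
  E: 12.7% (difference: 5.1%)
  T: 9.1% (difference: 1.5%)
  A: 8.2% (difference: 0.6%)
  O: 7.5% (difference: 0.1%) <-- closest
  I: 7.0% (difference: 0.6%)
  N: 6.7% (difference: 0.9%)
  S: 6.3% (difference: 1.3%)
  H: 6.1% (difference: 1.5%)
  R: 6.0% (difference: 1.6%)
  D: 4.3% (difference: 3.3%)
Step 3: 'W' most likely represents 'O' (frequency 7.5%).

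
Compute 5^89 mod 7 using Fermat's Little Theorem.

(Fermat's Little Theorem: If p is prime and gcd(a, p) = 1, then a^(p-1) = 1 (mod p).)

Step 1: Since 7 is prime, by Fermat's Little Theorem: 5^6 = 1 (mod 7).
Step 2: Reduce exponent: 89 mod 6 = 5.
Step 3: So 5^89 = 5^5 (mod 7).
Step 4: 5^5 mod 7 = 3.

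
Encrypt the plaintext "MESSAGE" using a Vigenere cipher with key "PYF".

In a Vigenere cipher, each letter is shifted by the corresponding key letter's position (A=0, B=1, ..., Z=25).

Step 1: Repeat key to match plaintext length:
  Plaintext: MESSAGE
  Key:       PYFPYFP
Step 2: Encrypt each letter:
  M(12) + P(15) = (12+15) mod 26 = 1 = B
  E(4) + Y(24) = (4+24) mod 26 = 2 = C
  S(18) + F(5) = (18+5) mod 26 = 23 = X
  S(18) + P(15) = (18+15) mod 26 = 7 = H
  A(0) + Y(24) = (0+24) mod 26 = 24 = Y
  G(6) + F(5) = (6+5) mod 26 = 11 = L
  E(4) + P(15) = (4+15) mod 26 = 19 = T
Ciphertext: BCXHYLT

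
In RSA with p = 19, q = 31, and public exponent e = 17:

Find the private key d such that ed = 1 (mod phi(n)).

Step 1: n = 19 * 31 = 589.
Step 2: phi(n) = 18 * 30 = 540.
Step 3: Find d such that 17 * d = 1 (mod 540).
Step 4: d = 17^(-1) mod 540 = 413.
Verification: 17 * 413 = 7021 = 13 * 540 + 1.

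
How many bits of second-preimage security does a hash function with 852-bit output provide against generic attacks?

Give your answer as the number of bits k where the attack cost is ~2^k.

Step 1: The hash has a 852-bit output.
Step 2: Second-preimage resistance means: given a specific input x, it should be infeasible to find a different y with h(y) = h(x).
With a 852-bit output, a generic search for a second preimage costs about 2^852 evaluations (each trial matches the fixed target with probability 2^-852).
Step 3: Security level = 852 bits.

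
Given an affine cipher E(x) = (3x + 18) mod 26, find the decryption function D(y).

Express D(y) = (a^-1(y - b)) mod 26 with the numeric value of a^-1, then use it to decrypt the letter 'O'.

Step 1: Find a^-1, the modular inverse of 3 mod 26.
Step 2: We need 3 * a^-1 = 1 (mod 26).
Step 3: 3 * 9 = 27 = 1 * 26 + 1, so a^-1 = 9.
Step 4: D(y) = 9(y - 18) mod 26.
Step 5: Apply to 'O' (y = 14): D(14) = 9 * (14 - 18) mod 26 = 9 * -4 mod 26 = 16 -> 'Q'.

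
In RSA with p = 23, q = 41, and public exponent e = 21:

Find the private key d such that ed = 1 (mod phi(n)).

Step 1: n = 23 * 41 = 943.
Step 2: phi(n) = 22 * 40 = 880.
Step 3: Find d such that 21 * d = 1 (mod 880).
Step 4: d = 21^(-1) mod 880 = 461.
Verification: 21 * 461 = 9681 = 11 * 880 + 1.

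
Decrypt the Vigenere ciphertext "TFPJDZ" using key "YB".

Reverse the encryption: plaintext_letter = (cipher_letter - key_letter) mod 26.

Step 1: Extend key: YBYBYB
Step 2: Decrypt each letter (c - k) mod 26:
  T(19) - Y(24) = (19-24) mod 26 = 21 = V
  F(5) - B(1) = (5-1) mod 26 = 4 = E
  P(15) - Y(24) = (15-24) mod 26 = 17 = R
  J(9) - B(1) = (9-1) mod 26 = 8 = I
  D(3) - Y(24) = (3-24) mod 26 = 5 = F
  Z(25) - B(1) = (25-1) mod 26 = 24 = Y
Plaintext: VERIFY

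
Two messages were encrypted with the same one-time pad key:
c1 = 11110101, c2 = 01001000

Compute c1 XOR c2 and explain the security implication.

Step 1: c1 XOR c2 = (m1 XOR k) XOR (m2 XOR k).
Step 2: By XOR associativity/commutativity: = m1 XOR m2 XOR k XOR k = m1 XOR m2.
Step 3: 11110101 XOR 01001000 = 10111101 = 189.
Step 4: The key cancels out! An attacker learns m1 XOR m2 = 189, revealing the relationship between plaintexts.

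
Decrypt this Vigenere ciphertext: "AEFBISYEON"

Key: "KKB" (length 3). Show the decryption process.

Step 1: Key 'KKB' has length 3. Extended key: KKBKKBKKBK
Step 2: Decrypt each position:
  A(0) - K(10) = 16 = Q
  E(4) - K(10) = 20 = U
  F(5) - B(1) = 4 = E
  B(1) - K(10) = 17 = R
  I(8) - K(10) = 24 = Y
  S(18) - B(1) = 17 = R
  Y(24) - K(10) = 14 = O
  E(4) - K(10) = 20 = U
  O(14) - B(1) = 13 = N
  N(13) - K(10) = 3 = D
Plaintext: QUERYROUND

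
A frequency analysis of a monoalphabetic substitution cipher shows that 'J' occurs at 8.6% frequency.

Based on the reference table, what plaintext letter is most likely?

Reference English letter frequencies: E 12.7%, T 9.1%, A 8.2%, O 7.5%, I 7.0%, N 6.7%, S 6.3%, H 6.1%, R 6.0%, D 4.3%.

Step 1: The observed frequency is 8.6%.
Step 2: Compare with English frequencies:
  E: 12.7% (difference: 4.1%)
  T: 9.1% (difference: 0.5%)
  A: 8.2% (difference: 0.4%) <-- closest
  O: 7.5% (difference: 1.1%)
  I: 7.0% (difference: 1.6%)
  N: 6.7% (difference: 1.9%)
  S: 6.3% (difference: 2.3%)
  H: 6.1% (difference: 2.5%)
  R: 6.0% (difference: 2.6%)
  D: 4.3% (difference: 4.3%)
Step 3: 'J' most likely represents 'A' (frequency 8.2%).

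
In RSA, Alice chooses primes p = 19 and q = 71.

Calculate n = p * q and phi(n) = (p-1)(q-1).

Step 1: n = p * q = 19 * 71 = 1349.
Step 2: phi(n) = (p-1)(q-1) = 18 * 70 = 1260.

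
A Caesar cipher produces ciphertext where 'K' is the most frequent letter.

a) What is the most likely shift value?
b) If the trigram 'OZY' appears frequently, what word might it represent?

Step 1: In English, 'E' is the most frequent letter (12.7%).
Step 2: The most frequent ciphertext letter is 'K' (position 10).
Step 3: Shift = (10 - 4) mod 26 = 6.
Step 4: Decrypt 'OZY' by shifting back 6:
  O -> I
  Z -> T
  Y -> S
Step 5: 'OZY' decrypts to 'ITS'.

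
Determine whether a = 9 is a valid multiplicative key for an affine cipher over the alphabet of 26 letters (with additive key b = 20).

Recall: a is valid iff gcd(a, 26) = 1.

Step 1: Compute gcd(9, 26).
Step 2: gcd(9, 26) = 1.
Since gcd = 1, 9 is coprime with 26, so it is a valid key.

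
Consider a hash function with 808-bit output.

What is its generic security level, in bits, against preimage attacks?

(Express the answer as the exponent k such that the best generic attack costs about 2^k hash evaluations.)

Step 1: The hash has a 808-bit output.
Step 2: Preimage resistance means: given a digest h(x), it should be infeasible to find any input that hashes to it.
With a 808-bit output there are 2^808 possible digests, so a generic brute-force preimage search costs about 2^808 evaluations.
Step 3: Security level = 808 bits.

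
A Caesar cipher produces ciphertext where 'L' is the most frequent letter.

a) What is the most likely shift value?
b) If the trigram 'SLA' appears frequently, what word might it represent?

Step 1: In English, 'E' is the most frequent letter (12.7%).
Step 2: The most frequent ciphertext letter is 'L' (position 11).
Step 3: Shift = (11 - 4) mod 26 = 7.
Step 4: Decrypt 'SLA' by shifting back 7:
  S -> L
  L -> E
  A -> T
Step 5: 'SLA' decrypts to 'LET'.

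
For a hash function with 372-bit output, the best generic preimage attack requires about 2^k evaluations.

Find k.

Step 1: The hash has a 372-bit output.
Step 2: Preimage resistance means: given a digest h(x), it should be infeasible to find any input that hashes to it.
With a 372-bit output there are 2^372 possible digests, so a generic brute-force preimage search costs about 2^372 evaluations.
Step 3: Security level = 372 bits.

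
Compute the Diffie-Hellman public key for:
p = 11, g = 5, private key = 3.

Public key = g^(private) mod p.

Step 1: A = g^a mod p = 5^3 mod 11.
  5^1 mod 11 = 5
  5^2 mod 11 = (5 * 5) mod 11 = 3
  5^3 mod 11 = (3 * 5) mod 11 = 4
Result: A = 4.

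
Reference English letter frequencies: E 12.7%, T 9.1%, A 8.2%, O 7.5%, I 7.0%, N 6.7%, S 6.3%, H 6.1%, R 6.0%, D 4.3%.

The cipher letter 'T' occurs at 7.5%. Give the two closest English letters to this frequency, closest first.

Step 1: Observed frequency of 'T' is 7.5%.
Step 2: Compute distances to each reference frequency and sort:
  O (7.5%): difference = 0.0% <-- BEST
  I (7.0%): difference = 0.5% <-- RUNNER-UP
  A (8.2%): difference = 0.7%
  N (6.7%): difference = 0.8%
  S (6.3%): difference = 1.2%
Step 3: Most likely is 'O' (7.5%, diff 0.0%); second most likely is 'I' (7.0%, diff 0.5%).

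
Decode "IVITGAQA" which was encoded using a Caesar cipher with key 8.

Step 1: Reverse the shift by subtracting 8 from each letter position.
  I (position 8) -> position (8-8) mod 26 = 0 -> A
  V (position 21) -> position (21-8) mod 26 = 13 -> N
  I (position 8) -> position (8-8) mod 26 = 0 -> A
  T (position 19) -> position (19-8) mod 26 = 11 -> L
  G (position 6) -> position (6-8) mod 26 = 24 -> Y
  A (position 0) -> position (0-8) mod 26 = 18 -> S
  Q (position 16) -> position (16-8) mod 26 = 8 -> I
  A (position 0) -> position (0-8) mod 26 = 18 -> S
Decrypted message: ANALYSIS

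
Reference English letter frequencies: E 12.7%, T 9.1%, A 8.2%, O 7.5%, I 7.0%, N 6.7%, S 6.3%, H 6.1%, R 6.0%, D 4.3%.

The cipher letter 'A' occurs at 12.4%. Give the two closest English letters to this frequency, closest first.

Step 1: Observed frequency of 'A' is 12.4%.
Step 2: Compute distances to each reference frequency and sort:
  E (12.7%): difference = 0.3% <-- BEST
  T (9.1%): difference = 3.3% <-- RUNNER-UP
  A (8.2%): difference = 4.2%
  O (7.5%): difference = 4.9%
  I (7.0%): difference = 5.4%
Step 3: Most likely is 'E' (12.7%, diff 0.3%); second most likely is 'T' (9.1%, diff 3.3%).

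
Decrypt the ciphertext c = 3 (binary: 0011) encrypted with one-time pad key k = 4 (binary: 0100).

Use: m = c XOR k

Step 1: XOR ciphertext with key:
  Ciphertext: 0011
  Key:        0100
  XOR:        0111
Step 2: Plaintext = 0111 = 7 in decimal.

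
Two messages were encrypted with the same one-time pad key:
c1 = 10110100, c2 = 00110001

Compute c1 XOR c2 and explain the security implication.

Step 1: c1 XOR c2 = (m1 XOR k) XOR (m2 XOR k).
Step 2: By XOR associativity/commutativity: = m1 XOR m2 XOR k XOR k = m1 XOR m2.
Step 3: 10110100 XOR 00110001 = 10000101 = 133.
Step 4: The key cancels out! An attacker learns m1 XOR m2 = 133, revealing the relationship between plaintexts.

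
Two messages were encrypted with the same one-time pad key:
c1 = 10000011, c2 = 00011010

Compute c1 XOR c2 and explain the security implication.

Step 1: c1 XOR c2 = (m1 XOR k) XOR (m2 XOR k).
Step 2: By XOR associativity/commutativity: = m1 XOR m2 XOR k XOR k = m1 XOR m2.
Step 3: 10000011 XOR 00011010 = 10011001 = 153.
Step 4: The key cancels out! An attacker learns m1 XOR m2 = 153, revealing the relationship between plaintexts.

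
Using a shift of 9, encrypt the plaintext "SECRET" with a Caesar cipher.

Step 1: For each letter, shift forward by 9 positions (mod 26).
  S (position 18) -> position (18+9) mod 26 = 1 -> B
  E (position 4) -> position (4+9) mod 26 = 13 -> N
  C (position 2) -> position (2+9) mod 26 = 11 -> L
  R (position 17) -> position (17+9) mod 26 = 0 -> A
  E (position 4) -> position (4+9) mod 26 = 13 -> N
  T (position 19) -> position (19+9) mod 26 = 2 -> C
Result: BNLANC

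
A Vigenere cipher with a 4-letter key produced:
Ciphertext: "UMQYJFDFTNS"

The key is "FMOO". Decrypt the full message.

Step 1: Key 'FMOO' has length 4. Extended key: FMOOFMOOFMO
Step 2: Decrypt each position:
  U(20) - F(5) = 15 = P
  M(12) - M(12) = 0 = A
  Q(16) - O(14) = 2 = C
  Y(24) - O(14) = 10 = K
  J(9) - F(5) = 4 = E
  F(5) - M(12) = 19 = T
  D(3) - O(14) = 15 = P
  F(5) - O(14) = 17 = R
  T(19) - F(5) = 14 = O
  N(13) - M(12) = 1 = B
  S(18) - O(14) = 4 = E
Plaintext: PACKETPROBE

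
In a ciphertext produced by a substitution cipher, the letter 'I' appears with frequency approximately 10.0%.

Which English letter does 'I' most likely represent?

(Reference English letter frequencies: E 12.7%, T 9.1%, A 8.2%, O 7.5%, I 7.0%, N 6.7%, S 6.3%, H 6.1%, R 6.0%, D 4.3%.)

Step 1: The observed frequency is 10.0%.
Step 2: Compare with English frequencies:
  E: 12.7% (difference: 2.7%)
  T: 9.1% (difference: 0.9%) <-- closest
  A: 8.2% (difference: 1.8%)
  O: 7.5% (difference: 2.5%)
  I: 7.0% (difference: 3.0%)
  N: 6.7% (difference: 3.3%)
  S: 6.3% (difference: 3.7%)
  H: 6.1% (difference: 3.9%)
  R: 6.0% (difference: 4.0%)
  D: 4.3% (difference: 5.7%)
Step 3: 'I' most likely represents 'T' (frequency 9.1%).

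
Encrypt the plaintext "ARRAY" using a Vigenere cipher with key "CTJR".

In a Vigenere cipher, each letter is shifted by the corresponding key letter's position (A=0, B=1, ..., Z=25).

Step 1: Repeat key to match plaintext length:
  Plaintext: ARRAY
  Key:       CTJRC
Step 2: Encrypt each letter:
  A(0) + C(2) = (0+2) mod 26 = 2 = C
  R(17) + T(19) = (17+19) mod 26 = 10 = K
  R(17) + J(9) = (17+9) mod 26 = 0 = A
  A(0) + R(17) = (0+17) mod 26 = 17 = R
  Y(24) + C(2) = (24+2) mod 26 = 0 = A
Ciphertext: CKARA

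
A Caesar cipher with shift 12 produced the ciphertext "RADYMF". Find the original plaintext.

Step 1: Reverse the shift by subtracting 12 from each letter position.
  R (position 17) -> position (17-12) mod 26 = 5 -> F
  A (position 0) -> position (0-12) mod 26 = 14 -> O
  D (position 3) -> position (3-12) mod 26 = 17 -> R
  Y (position 24) -> position (24-12) mod 26 = 12 -> M
  M (position 12) -> position (12-12) mod 26 = 0 -> A
  F (position 5) -> position (5-12) mod 26 = 19 -> T
Decrypted message: FORMAT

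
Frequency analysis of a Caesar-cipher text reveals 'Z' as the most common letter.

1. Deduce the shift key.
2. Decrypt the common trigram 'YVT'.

Step 1: In English, 'E' is the most frequent letter (12.7%).
Step 2: The most frequent ciphertext letter is 'Z' (position 25).
Step 3: Shift = (25 - 4) mod 26 = 21.
Step 4: Decrypt 'YVT' by shifting back 21:
  Y -> D
  V -> A
  T -> Y
Step 5: 'YVT' decrypts to 'DAY'.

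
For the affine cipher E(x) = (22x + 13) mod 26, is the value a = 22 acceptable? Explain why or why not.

Step 1: Compute gcd(22, 26).
Step 2: gcd(22, 26) = 2.
Since gcd = 2 != 1, 22 shares a common factor with 26, so it cannot be used.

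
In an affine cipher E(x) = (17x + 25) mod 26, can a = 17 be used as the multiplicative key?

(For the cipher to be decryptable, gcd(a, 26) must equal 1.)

Step 1: Compute gcd(17, 26).
Step 2: gcd(17, 26) = 1.
Since gcd = 1, 17 is coprime with 26, so it is a valid key.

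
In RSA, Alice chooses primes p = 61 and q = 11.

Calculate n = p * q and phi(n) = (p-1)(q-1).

Step 1: n = p * q = 61 * 11 = 671.
Step 2: phi(n) = (p-1)(q-1) = 60 * 10 = 600.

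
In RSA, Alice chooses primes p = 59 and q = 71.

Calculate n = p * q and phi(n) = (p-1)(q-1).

Step 1: n = p * q = 59 * 71 = 4189.
Step 2: phi(n) = (p-1)(q-1) = 58 * 70 = 4060.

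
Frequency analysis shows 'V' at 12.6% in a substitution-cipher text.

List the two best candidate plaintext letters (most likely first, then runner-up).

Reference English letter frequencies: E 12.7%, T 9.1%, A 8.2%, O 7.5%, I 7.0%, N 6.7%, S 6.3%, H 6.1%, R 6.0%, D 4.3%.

Step 1: Observed frequency of 'V' is 12.6%.
Step 2: Compute distances to each reference frequency and sort:
  E (12.7%): difference = 0.1% <-- BEST
  T (9.1%): difference = 3.5% <-- RUNNER-UP
  A (8.2%): difference = 4.4%
  O (7.5%): difference = 5.1%
  I (7.0%): difference = 5.6%
Step 3: Most likely is 'E' (12.7%, diff 0.1%); second most likely is 'T' (9.1%, diff 3.5%).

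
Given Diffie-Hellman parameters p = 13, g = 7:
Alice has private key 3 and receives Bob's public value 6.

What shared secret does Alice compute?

Step 1: s = B^a mod p = 6^3 mod 13.
  6^1 mod 13 = 6
  6^2 mod 13 = (6 * 6) mod 13 = 10
  6^3 mod 13 = (10 * 6) mod 13 = 8
Result: shared secret = 8.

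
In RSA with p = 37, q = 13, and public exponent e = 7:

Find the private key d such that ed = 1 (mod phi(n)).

Step 1: n = 37 * 13 = 481.
Step 2: phi(n) = 36 * 12 = 432.
Step 3: Find d such that 7 * d = 1 (mod 432).
Step 4: d = 7^(-1) mod 432 = 247.
Verification: 7 * 247 = 1729 = 4 * 432 + 1.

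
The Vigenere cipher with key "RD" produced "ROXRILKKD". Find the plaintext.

Step 1: Extend key: RDRDRDRDR
Step 2: Decrypt each letter (c - k) mod 26:
  R(17) - R(17) = (17-17) mod 26 = 0 = A
  O(14) - D(3) = (14-3) mod 26 = 11 = L
  X(23) - R(17) = (23-17) mod 26 = 6 = G
  R(17) - D(3) = (17-3) mod 26 = 14 = O
  I(8) - R(17) = (8-17) mod 26 = 17 = R
  L(11) - D(3) = (11-3) mod 26 = 8 = I
  K(10) - R(17) = (10-17) mod 26 = 19 = T
  K(10) - D(3) = (10-3) mod 26 = 7 = H
  D(3) - R(17) = (3-17) mod 26 = 12 = M
Plaintext: ALGORITHM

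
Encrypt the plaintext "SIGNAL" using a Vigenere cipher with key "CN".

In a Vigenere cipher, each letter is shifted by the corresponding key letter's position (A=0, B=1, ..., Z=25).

Step 1: Repeat key to match plaintext length:
  Plaintext: SIGNAL
  Key:       CNCNCN
Step 2: Encrypt each letter:
  S(18) + C(2) = (18+2) mod 26 = 20 = U
  I(8) + N(13) = (8+13) mod 26 = 21 = V
  G(6) + C(2) = (6+2) mod 26 = 8 = I
  N(13) + N(13) = (13+13) mod 26 = 0 = A
  A(0) + C(2) = (0+2) mod 26 = 2 = C
  L(11) + N(13) = (11+13) mod 26 = 24 = Y
Ciphertext: UVIACY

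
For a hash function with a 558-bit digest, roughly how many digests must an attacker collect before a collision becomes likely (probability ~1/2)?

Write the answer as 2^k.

Step 1: The birthday paradox gives collision probability ~50% after sqrt(2^n) = 2^(n/2) hashes.
Step 2: For 558-bit output: 2^(558/2) = 2^279.
Step 3: Approximately 2^279 hash computations needed.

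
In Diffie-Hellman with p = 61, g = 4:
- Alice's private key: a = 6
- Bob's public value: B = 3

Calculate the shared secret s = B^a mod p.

Step 1: s = B^a mod p = 3^6 mod 61.
  3^1 mod 61 = 3
  3^2 mod 61 = (3 * 3) mod 61 = 9
  3^3 mod 61 = (9 * 3) mod 61 = 27
  3^4 mod 61 = (27 * 3) mod 61 = 20
  3^5 mod 61 = (20 * 3) mod 61 = 60
  3^6 mod 61 = (60 * 3) mod 61 = 58
Result: shared secret = 58.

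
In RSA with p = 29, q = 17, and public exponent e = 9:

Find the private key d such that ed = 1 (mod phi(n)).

Step 1: n = 29 * 17 = 493.
Step 2: phi(n) = 28 * 16 = 448.
Step 3: Find d such that 9 * d = 1 (mod 448).
Step 4: d = 9^(-1) mod 448 = 249.
Verification: 9 * 249 = 2241 = 5 * 448 + 1.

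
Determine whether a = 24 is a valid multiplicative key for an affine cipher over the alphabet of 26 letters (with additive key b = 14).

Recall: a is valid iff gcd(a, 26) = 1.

Step 1: Compute gcd(24, 26).
Step 2: gcd(24, 26) = 2.
Since gcd = 2 != 1, 24 shares a common factor with 26, so it cannot be used.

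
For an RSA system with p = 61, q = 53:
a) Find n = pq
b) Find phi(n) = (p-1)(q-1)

Step 1: n = p * q = 61 * 53 = 3233.
Step 2: phi(n) = (p-1)(q-1) = 60 * 52 = 3120.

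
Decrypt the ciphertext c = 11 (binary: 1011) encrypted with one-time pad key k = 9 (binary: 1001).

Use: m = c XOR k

Step 1: XOR ciphertext with key:
  Ciphertext: 1011
  Key:        1001
  XOR:        0010
Step 2: Plaintext = 0010 = 2 in decimal.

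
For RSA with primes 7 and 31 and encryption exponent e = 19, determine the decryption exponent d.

Step 1: n = 7 * 31 = 217.
Step 2: phi(n) = 6 * 30 = 180.
Step 3: Find d such that 19 * d = 1 (mod 180).
Step 4: d = 19^(-1) mod 180 = 19.
Verification: 19 * 19 = 361 = 2 * 180 + 1.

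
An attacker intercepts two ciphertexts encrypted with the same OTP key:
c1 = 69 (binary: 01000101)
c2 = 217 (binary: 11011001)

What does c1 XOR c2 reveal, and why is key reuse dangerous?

Step 1: c1 XOR c2 = (m1 XOR k) XOR (m2 XOR k).
Step 2: By XOR associativity/commutativity: = m1 XOR m2 XOR k XOR k = m1 XOR m2.
Step 3: 01000101 XOR 11011001 = 10011100 = 156.
Step 4: The key cancels out! An attacker learns m1 XOR m2 = 156, revealing the relationship between plaintexts.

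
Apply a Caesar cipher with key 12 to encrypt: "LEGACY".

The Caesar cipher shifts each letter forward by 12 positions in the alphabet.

Step 1: For each letter, shift forward by 12 positions (mod 26).
  L (position 11) -> position (11+12) mod 26 = 23 -> X
  E (position 4) -> position (4+12) mod 26 = 16 -> Q
  G (position 6) -> position (6+12) mod 26 = 18 -> S
  A (position 0) -> position (0+12) mod 26 = 12 -> M
  C (position 2) -> position (2+12) mod 26 = 14 -> O
  Y (position 24) -> position (24+12) mod 26 = 10 -> K
Result: XQSMOK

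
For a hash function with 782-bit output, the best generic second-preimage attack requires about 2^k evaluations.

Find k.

Step 1: The hash has a 782-bit output.
Step 2: Second-preimage resistance means: given a specific input x, it should be infeasible to find a different y with h(y) = h(x).
With a 782-bit output, a generic search for a second preimage costs about 2^782 evaluations (each trial matches the fixed target with probability 2^-782).
Step 3: Security level = 782 bits.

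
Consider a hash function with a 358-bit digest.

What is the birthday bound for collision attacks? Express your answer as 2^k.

Step 1: The birthday paradox gives collision probability ~50% after sqrt(2^n) = 2^(n/2) hashes.
Step 2: For 358-bit output: 2^(358/2) = 2^179.
Step 3: Approximately 2^179 hash computations needed.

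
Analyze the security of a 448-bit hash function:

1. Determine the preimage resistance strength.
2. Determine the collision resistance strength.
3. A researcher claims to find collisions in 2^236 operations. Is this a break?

Step 1: Preimage resistance requires brute-force of 2^448 operations.
Step 2: Collision resistance (birthday bound) = 2^(448/2) = 2^224.
Step 3: The claimed attack costs 2^236 operations.
Step 4: Since 2^236 >= 2^224, the claimed attack is no faster than the generic birthday attack, so this does not break collision resistance.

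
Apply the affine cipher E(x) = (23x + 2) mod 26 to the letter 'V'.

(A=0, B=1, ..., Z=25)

Step 1: Convert 'V' to number: x = 21.
Step 2: E(21) = (23 * 21 + 2) mod 26 = 485 mod 26 = 17.
Step 3: Convert 17 back to letter: R.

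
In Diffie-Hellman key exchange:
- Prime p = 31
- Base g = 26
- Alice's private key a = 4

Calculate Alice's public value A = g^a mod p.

Step 1: A = g^a mod p = 26^4 mod 31.
  26^1 mod 31 = 26
  26^2 mod 31 = (26 * 26) mod 31 = 25
  26^3 mod 31 = (25 * 26) mod 31 = 30
  26^4 mod 31 = (30 * 26) mod 31 = 5
Result: A = 5.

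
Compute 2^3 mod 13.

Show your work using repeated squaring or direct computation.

Step 1: Compute 2^3 mod 13 step by step, reducing modulo 13 at each step.
  2^1 mod 13 = 2
  2^2 mod 13 = (2 * 2) mod 13 = 4
  2^3 mod 13 = (4 * 2) mod 13 = 8
Step 2: Result = 8.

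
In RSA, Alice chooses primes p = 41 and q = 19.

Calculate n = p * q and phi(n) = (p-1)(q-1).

Step 1: n = p * q = 41 * 19 = 779.
Step 2: phi(n) = (p-1)(q-1) = 40 * 18 = 720.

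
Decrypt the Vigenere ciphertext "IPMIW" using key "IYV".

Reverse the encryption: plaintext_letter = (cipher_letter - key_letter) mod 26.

Step 1: Extend key: IYVIY
Step 2: Decrypt each letter (c - k) mod 26:
  I(8) - I(8) = (8-8) mod 26 = 0 = A
  P(15) - Y(24) = (15-24) mod 26 = 17 = R
  M(12) - V(21) = (12-21) mod 26 = 17 = R
  I(8) - I(8) = (8-8) mod 26 = 0 = A
  W(22) - Y(24) = (22-24) mod 26 = 24 = Y
Plaintext: ARRAY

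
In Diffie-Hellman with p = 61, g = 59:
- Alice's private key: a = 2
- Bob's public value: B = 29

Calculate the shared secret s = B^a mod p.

Step 1: s = B^a mod p = 29^2 mod 61.
  29^1 mod 61 = 29
  29^2 mod 61 = (29 * 29) mod 61 = 48
Result: shared secret = 48.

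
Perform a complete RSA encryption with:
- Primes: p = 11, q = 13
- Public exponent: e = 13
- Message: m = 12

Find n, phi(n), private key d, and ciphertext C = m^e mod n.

Step 1: n = 11 * 13 = 143.
Step 2: phi(n) = (11-1)(13-1) = 10 * 12 = 120.
Step 3: Find d = 13^(-1) mod 120 = 37.
  Verify: 13 * 37 = 481 = 1 (mod 120).
Step 4: C = 12^13 mod 143 = 12.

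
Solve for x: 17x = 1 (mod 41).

Step 1: We need x such that 17 * x = 1 (mod 41).
Step 2: Using the extended Euclidean algorithm or trial:
  17 * 29 = 493 = 12 * 41 + 1.
Step 3: Since 493 mod 41 = 1, the inverse is x = 29.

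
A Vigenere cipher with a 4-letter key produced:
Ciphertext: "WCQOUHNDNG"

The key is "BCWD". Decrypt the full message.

Step 1: Key 'BCWD' has length 4. Extended key: BCWDBCWDBC
Step 2: Decrypt each position:
  W(22) - B(1) = 21 = V
  C(2) - C(2) = 0 = A
  Q(16) - W(22) = 20 = U
  O(14) - D(3) = 11 = L
  U(20) - B(1) = 19 = T
  H(7) - C(2) = 5 = F
  N(13) - W(22) = 17 = R
  D(3) - D(3) = 0 = A
  N(13) - B(1) = 12 = M
  G(6) - C(2) = 4 = E
Plaintext: VAULTFRAME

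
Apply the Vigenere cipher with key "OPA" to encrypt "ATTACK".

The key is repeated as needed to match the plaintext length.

Step 1: Repeat key to match plaintext length:
  Plaintext: ATTACK
  Key:       OPAOPA
Step 2: Encrypt each letter:
  A(0) + O(14) = (0+14) mod 26 = 14 = O
  T(19) + P(15) = (19+15) mod 26 = 8 = I
  T(19) + A(0) = (19+0) mod 26 = 19 = T
  A(0) + O(14) = (0+14) mod 26 = 14 = O
  C(2) + P(15) = (2+15) mod 26 = 17 = R
  K(10) + A(0) = (10+0) mod 26 = 10 = K
Ciphertext: OITORK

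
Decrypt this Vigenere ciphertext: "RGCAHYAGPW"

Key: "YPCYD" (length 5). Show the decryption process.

Step 1: Key 'YPCYD' has length 5. Extended key: YPCYDYPCYD
Step 2: Decrypt each position:
  R(17) - Y(24) = 19 = T
  G(6) - P(15) = 17 = R
  C(2) - C(2) = 0 = A
  A(0) - Y(24) = 2 = C
  H(7) - D(3) = 4 = E
  Y(24) - Y(24) = 0 = A
  A(0) - P(15) = 11 = L
  G(6) - C(2) = 4 = E
  P(15) - Y(24) = 17 = R
  W(22) - D(3) = 19 = T
Plaintext: TRACEALERT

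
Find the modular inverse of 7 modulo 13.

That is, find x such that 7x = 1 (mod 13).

Step 1: We need x such that 7 * x = 1 (mod 13).
Step 2: Using the extended Euclidean algorithm or trial:
  7 * 2 = 14 = 1 * 13 + 1.
Step 3: Since 14 mod 13 = 1, the inverse is x = 2.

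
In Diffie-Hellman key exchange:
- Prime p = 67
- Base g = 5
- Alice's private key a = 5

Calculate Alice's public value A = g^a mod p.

Step 1: A = g^a mod p = 5^5 mod 67.
  5^1 mod 67 = 5
  5^2 mod 67 = (5 * 5) mod 67 = 25
  5^3 mod 67 = (25 * 5) mod 67 = 58
  5^4 mod 67 = (58 * 5) mod 67 = 22
  5^5 mod 67 = (22 * 5) mod 67 = 43
Result: A = 43.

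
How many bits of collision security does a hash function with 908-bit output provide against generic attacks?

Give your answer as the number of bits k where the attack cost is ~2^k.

Step 1: The hash has a 908-bit output.
Step 2: Collision resistance means it should be infeasible to find any x != y with h(x) = h(y).
By the birthday bound, a generic collision search succeeds after about sqrt(2^908) = 2^(908/2) = 2^454 evaluations.
Step 3: Security level = 454 bits.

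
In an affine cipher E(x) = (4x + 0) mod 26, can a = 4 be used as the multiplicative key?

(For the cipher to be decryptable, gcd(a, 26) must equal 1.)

Step 1: Compute gcd(4, 26).
Step 2: gcd(4, 26) = 2.
Since gcd = 2 != 1, 4 shares a common factor with 26, so it cannot be used.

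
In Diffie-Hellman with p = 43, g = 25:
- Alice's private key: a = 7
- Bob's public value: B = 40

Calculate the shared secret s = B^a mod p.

Step 1: s = B^a mod p = 40^7 mod 43.
  40^1 mod 43 = 40
  40^2 mod 43 = (40 * 40) mod 43 = 9
  40^3 mod 43 = (9 * 40) mod 43 = 16
  40^4 mod 43 = (16 * 40) mod 43 = 38
  40^5 mod 43 = (38 * 40) mod 43 = 15
  40^6 mod 43 = (15 * 40) mod 43 = 41
  40^7 mod 43 = (41 * 40) mod 43 = 6
Result: shared secret = 6.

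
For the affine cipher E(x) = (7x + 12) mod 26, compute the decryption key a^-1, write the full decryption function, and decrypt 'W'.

Step 1: Find a^-1, the modular inverse of 7 mod 26.
Step 2: We need 7 * a^-1 = 1 (mod 26).
Step 3: 7 * 15 = 105 = 4 * 26 + 1, so a^-1 = 15.
Step 4: D(y) = 15(y - 12) mod 26.
Step 5: Apply to 'W' (y = 22): D(22) = 15 * (22 - 12) mod 26 = 15 * 10 mod 26 = 20 -> 'U'.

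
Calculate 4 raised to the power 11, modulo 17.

Step 1: Compute 4^11 mod 17 step by step, reducing modulo 17 at each step.
  4^1 mod 17 = 4
  4^2 mod 17 = (4 * 4) mod 17 = 16
  4^3 mod 17 = (16 * 4) mod 17 = 13
  4^4 mod 17 = (13 * 4) mod 17 = 1
  4^5 mod 17 = (1 * 4) mod 17 = 4
  4^6 mod 17 = (4 * 4) mod 17 = 16
  4^7 mod 17 = (16 * 4) mod 17 = 13
  4^8 mod 17 = (13 * 4) mod 17 = 1
  4^9 mod 17 = (1 * 4) mod 17 = 4
  4^10 mod 17 = (4 * 4) mod 17 = 16
  4^11 mod 17 = (16 * 4) mod 17 = 13
Step 2: Result = 13.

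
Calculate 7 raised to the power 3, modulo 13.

Step 1: Compute 7^3 mod 13 step by step, reducing modulo 13 at each step.
  7^1 mod 13 = 7
  7^2 mod 13 = (7 * 7) mod 13 = 10
  7^3 mod 13 = (10 * 7) mod 13 = 5
Step 2: Result = 5.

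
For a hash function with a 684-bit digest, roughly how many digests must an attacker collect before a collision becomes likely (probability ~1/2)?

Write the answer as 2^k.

Step 1: The birthday paradox gives collision probability ~50% after sqrt(2^n) = 2^(n/2) hashes.
Step 2: For 684-bit output: 2^(684/2) = 2^342.
Step 3: Approximately 2^342 hash computations needed.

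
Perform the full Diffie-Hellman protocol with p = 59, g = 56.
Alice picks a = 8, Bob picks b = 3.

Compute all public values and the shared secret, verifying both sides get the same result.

Step 1: A = g^a mod p = 56^8 mod 59 = 12.
Step 2: B = g^b mod p = 56^3 mod 59 = 32.
Step 3: Alice computes s = B^a mod p = 32^8 mod 59 = 17.
Step 4: Bob computes s = A^b mod p = 12^3 mod 59 = 17.
Both sides agree: shared secret = 17.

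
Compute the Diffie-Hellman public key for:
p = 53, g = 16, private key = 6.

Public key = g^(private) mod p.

Step 1: A = g^a mod p = 16^6 mod 53.
  16^1 mod 53 = 16
  16^2 mod 53 = (16 * 16) mod 53 = 44
  16^3 mod 53 = (44 * 16) mod 53 = 15
  16^4 mod 53 = (15 * 16) mod 53 = 28
  16^5 mod 53 = (28 * 16) mod 53 = 24
  16^6 mod 53 = (24 * 16) mod 53 = 13
Result: A = 13.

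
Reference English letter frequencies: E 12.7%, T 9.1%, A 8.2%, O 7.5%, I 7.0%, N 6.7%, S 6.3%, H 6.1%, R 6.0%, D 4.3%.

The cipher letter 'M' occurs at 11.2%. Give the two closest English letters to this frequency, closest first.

Step 1: Observed frequency of 'M' is 11.2%.
Step 2: Compute distances to each reference frequency and sort:
  E (12.7%): difference = 1.5% <-- BEST
  T (9.1%): difference = 2.1% <-- RUNNER-UP
  A (8.2%): difference = 3.0%
  O (7.5%): difference = 3.7%
  I (7.0%): difference = 4.2%
Step 3: Most likely is 'E' (12.7%, diff 1.5%); second most likely is 'T' (9.1%, diff 2.1%).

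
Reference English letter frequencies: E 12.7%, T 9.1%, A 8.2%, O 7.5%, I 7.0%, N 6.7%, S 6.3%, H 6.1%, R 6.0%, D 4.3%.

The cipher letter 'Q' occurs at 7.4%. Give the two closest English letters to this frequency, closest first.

Step 1: Observed frequency of 'Q' is 7.4%.
Step 2: Compute distances to each reference frequency and sort:
  O (7.5%): difference = 0.1% <-- BEST
  I (7.0%): difference = 0.4% <-- RUNNER-UP
  N (6.7%): difference = 0.7%
  A (8.2%): difference = 0.8%
  S (6.3%): difference = 1.1%
Step 3: Most likely is 'O' (7.5%, diff 0.1%); second most likely is 'I' (7.0%, diff 0.4%).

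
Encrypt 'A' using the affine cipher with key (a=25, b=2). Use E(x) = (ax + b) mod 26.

Step 1: Convert 'A' to number: x = 0.
Step 2: E(0) = (25 * 0 + 2) mod 26 = 2 mod 26 = 2.
Step 3: Convert 2 back to letter: C.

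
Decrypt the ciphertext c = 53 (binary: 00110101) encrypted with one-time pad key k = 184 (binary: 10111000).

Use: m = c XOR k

Step 1: XOR ciphertext with key:
  Ciphertext: 00110101
  Key:        10111000
  XOR:        10001101
Step 2: Plaintext = 10001101 = 141 in decimal.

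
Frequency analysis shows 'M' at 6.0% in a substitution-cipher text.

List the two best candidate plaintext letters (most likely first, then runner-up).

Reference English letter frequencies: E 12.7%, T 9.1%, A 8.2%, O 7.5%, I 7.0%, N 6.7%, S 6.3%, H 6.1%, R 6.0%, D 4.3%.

Step 1: Observed frequency of 'M' is 6.0%.
Step 2: Compute distances to each reference frequency and sort:
  R (6.0%): difference = 0.0% <-- BEST
  H (6.1%): difference = 0.1% <-- RUNNER-UP
  S (6.3%): difference = 0.3%
  N (6.7%): difference = 0.7%
  I (7.0%): difference = 1.0%
Step 3: Most likely is 'R' (6.0%, diff 0.0%); second most likely is 'H' (6.1%, diff 0.1%).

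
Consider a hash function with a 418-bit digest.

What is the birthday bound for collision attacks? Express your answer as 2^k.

Step 1: The birthday paradox gives collision probability ~50% after sqrt(2^n) = 2^(n/2) hashes.
Step 2: For 418-bit output: 2^(418/2) = 2^209.
Step 3: Approximately 2^209 hash computations needed.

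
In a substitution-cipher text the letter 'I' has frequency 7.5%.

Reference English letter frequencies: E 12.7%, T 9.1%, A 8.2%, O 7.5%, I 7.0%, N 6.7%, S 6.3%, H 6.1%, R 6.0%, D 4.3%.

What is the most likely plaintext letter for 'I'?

Step 1: The observed frequency is 7.5%.
Step 2: Compare with English frequencies:
  E: 12.7% (difference: 5.2%)
  T: 9.1% (difference: 1.6%)
  A: 8.2% (difference: 0.7%)
  O: 7.5% (difference: 0.0%) <-- closest
  I: 7.0% (difference: 0.5%)
  N: 6.7% (difference: 0.8%)
  S: 6.3% (difference: 1.2%)
  H: 6.1% (difference: 1.4%)
  R: 6.0% (difference: 1.5%)
  D: 4.3% (difference: 3.2%)
Step 3: 'I' most likely represents 'O' (frequency 7.5%).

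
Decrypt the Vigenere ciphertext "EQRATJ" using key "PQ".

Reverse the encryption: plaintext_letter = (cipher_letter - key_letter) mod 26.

Step 1: Extend key: PQPQPQ
Step 2: Decrypt each letter (c - k) mod 26:
  E(4) - P(15) = (4-15) mod 26 = 15 = P
  Q(16) - Q(16) = (16-16) mod 26 = 0 = A
  R(17) - P(15) = (17-15) mod 26 = 2 = C
  A(0) - Q(16) = (0-16) mod 26 = 10 = K
  T(19) - P(15) = (19-15) mod 26 = 4 = E
  J(9) - Q(16) = (9-16) mod 26 = 19 = T
Plaintext: PACKET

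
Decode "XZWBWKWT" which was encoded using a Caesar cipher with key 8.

Step 1: Reverse the shift by subtracting 8 from each letter position.
  X (position 23) -> position (23-8) mod 26 = 15 -> P
  Z (position 25) -> position (25-8) mod 26 = 17 -> R
  W (position 22) -> position (22-8) mod 26 = 14 -> O
  B (position 1) -> position (1-8) mod 26 = 19 -> T
  W (position 22) -> position (22-8) mod 26 = 14 -> O
  K (position 10) -> position (10-8) mod 26 = 2 -> C
  W (position 22) -> position (22-8) mod 26 = 14 -> O
  T (position 19) -> position (19-8) mod 26 = 11 -> L
Decrypted message: PROTOCOL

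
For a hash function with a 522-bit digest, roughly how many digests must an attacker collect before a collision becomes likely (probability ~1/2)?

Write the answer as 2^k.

Step 1: The birthday paradox gives collision probability ~50% after sqrt(2^n) = 2^(n/2) hashes.
Step 2: For 522-bit output: 2^(522/2) = 2^261.
Step 3: Approximately 2^261 hash computations needed.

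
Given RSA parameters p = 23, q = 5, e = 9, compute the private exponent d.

Step 1: n = 23 * 5 = 115.
Step 2: phi(n) = 22 * 4 = 88.
Step 3: Find d such that 9 * d = 1 (mod 88).
Step 4: d = 9^(-1) mod 88 = 49.
Verification: 9 * 49 = 441 = 5 * 88 + 1.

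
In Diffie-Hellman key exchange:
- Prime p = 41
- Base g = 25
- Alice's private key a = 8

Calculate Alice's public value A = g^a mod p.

Step 1: A = g^a mod p = 25^8 mod 41.
  25^1 mod 41 = 25
  25^2 mod 41 = (25 * 25) mod 41 = 10
  25^3 mod 41 = (10 * 25) mod 41 = 4
  25^4 mod 41 = (4 * 25) mod 41 = 18
  25^5 mod 41 = (18 * 25) mod 41 = 40
  25^6 mod 41 = (40 * 25) mod 41 = 16
  25^7 mod 41 = (16 * 25) mod 41 = 31
  25^8 mod 41 = (31 * 25) mod 41 = 37
Result: A = 37.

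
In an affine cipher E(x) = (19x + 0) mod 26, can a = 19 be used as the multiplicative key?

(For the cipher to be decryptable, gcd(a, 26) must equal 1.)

Step 1: Compute gcd(19, 26).
Step 2: gcd(19, 26) = 1.
Since gcd = 1, 19 is coprime with 26, so it is a valid key.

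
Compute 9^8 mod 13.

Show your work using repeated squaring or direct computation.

Step 1: Compute 9^8 mod 13 step by step, reducing modulo 13 at each step.
  9^1 mod 13 = 9
  9^2 mod 13 = (9 * 9) mod 13 = 3
  9^3 mod 13 = (3 * 9) mod 13 = 1
  9^4 mod 13 = (1 * 9) mod 13 = 9
  9^5 mod 13 = (9 * 9) mod 13 = 3
  9^6 mod 13 = (3 * 9) mod 13 = 1
  9^7 mod 13 = (1 * 9) mod 13 = 9
  9^8 mod 13 = (9 * 9) mod 13 = 3
Step 2: Result = 3.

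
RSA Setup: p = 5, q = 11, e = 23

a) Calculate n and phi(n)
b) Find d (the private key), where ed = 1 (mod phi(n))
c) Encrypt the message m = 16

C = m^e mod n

Step 1: n = 5 * 11 = 55.
Step 2: phi(n) = (5-1)(11-1) = 4 * 10 = 40.
Step 3: Find d = 23^(-1) mod 40 = 7.
  Verify: 23 * 7 = 161 = 1 (mod 40).
Step 4: C = 16^23 mod 55 = 26.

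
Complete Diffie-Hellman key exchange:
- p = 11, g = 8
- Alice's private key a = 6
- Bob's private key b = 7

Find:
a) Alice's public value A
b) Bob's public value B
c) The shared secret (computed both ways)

Step 1: A = g^a mod p = 8^6 mod 11 = 3.
Step 2: B = g^b mod p = 8^7 mod 11 = 2.
Step 3: Alice computes s = B^a mod p = 2^6 mod 11 = 9.
Step 4: Bob computes s = A^b mod p = 3^7 mod 11 = 9.
Both sides agree: shared secret = 9.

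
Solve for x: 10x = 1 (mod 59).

Step 1: We need x such that 10 * x = 1 (mod 59).
Step 2: Using the extended Euclidean algorithm or trial:
  10 * 6 = 60 = 1 * 59 + 1.
Step 3: Since 60 mod 59 = 1, the inverse is x = 6.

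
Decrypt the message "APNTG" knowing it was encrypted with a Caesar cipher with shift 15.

Step 1: Reverse the shift by subtracting 15 from each letter position.
  A (position 0) -> position (0-15) mod 26 = 11 -> L
  P (position 15) -> position (15-15) mod 26 = 0 -> A
  N (position 13) -> position (13-15) mod 26 = 24 -> Y
  T (position 19) -> position (19-15) mod 26 = 4 -> E
  G (position 6) -> position (6-15) mod 26 = 17 -> R
Decrypted message: LAYER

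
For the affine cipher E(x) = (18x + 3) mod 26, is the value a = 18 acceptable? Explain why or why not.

Step 1: Compute gcd(18, 26).
Step 2: gcd(18, 26) = 2.
Since gcd = 2 != 1, 18 shares a common factor with 26, so it cannot be used.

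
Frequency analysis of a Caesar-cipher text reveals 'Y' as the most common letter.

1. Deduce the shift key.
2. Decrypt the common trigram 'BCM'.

Step 1: In English, 'E' is the most frequent letter (12.7%).
Step 2: The most frequent ciphertext letter is 'Y' (position 24).
Step 3: Shift = (24 - 4) mod 26 = 20.
Step 4: Decrypt 'BCM' by shifting back 20:
  B -> H
  C -> I
  M -> S
Step 5: 'BCM' decrypts to 'HIS'.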